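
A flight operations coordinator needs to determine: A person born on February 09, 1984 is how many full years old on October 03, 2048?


Birth: 1984-02-09
Reference: 2048-10-03
Year difference: 2048 - 1984 = 64
Has birthday (02-09) occurred by 10-03? Yes
Age in full years: 64

64


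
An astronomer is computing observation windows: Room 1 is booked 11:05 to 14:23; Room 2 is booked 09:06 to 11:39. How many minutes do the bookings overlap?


Interval A: [665, 863] minutes from midnight
Interval B: [546, 699] minutes from midnight
Overlap start = max(665, 546) = 665
Overlap end = min(863, 699) = 699
Overlap = 699 - 665 = 34 minutes

34


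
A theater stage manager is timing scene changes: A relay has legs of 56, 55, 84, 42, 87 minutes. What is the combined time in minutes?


Durations: 56, 55, 84, 42, 87
Running sum: 56
+ 55 = 111
+ 84 = 195
+ 42 = 237
+ 87 = 324
Total duration: 324 minutes
That is 5 hours and 24 minutes

324


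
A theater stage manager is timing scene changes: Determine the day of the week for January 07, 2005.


Date: 2005-01-07
January 1, 2005 is a Saturday
Day of year: 7
Offset from Jan 1: 6 days
6 mod 7 = 6
Result: Friday

Friday


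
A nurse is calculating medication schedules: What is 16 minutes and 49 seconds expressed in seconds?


Minutes: 16
Extra seconds: 49
Seconds per minute: 60
Minutes to seconds: 16 x 60 = 960
Total: 960 + 49 = 1009

1009


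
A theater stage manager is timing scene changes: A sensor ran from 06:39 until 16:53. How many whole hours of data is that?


Start: 06:39
End: 16:53
Hour difference: 16 - 6 = 10 hours
Minute difference: 53 - 39 = 14 minutes
Total minutes: 614
Complete hours: 614 / 60 = 10 (remainder 14)

10


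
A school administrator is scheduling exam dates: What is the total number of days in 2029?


Year: 2029
Check leap year rules:
Divisible by 4? No
2029 is not a leap year
Days: 365

365


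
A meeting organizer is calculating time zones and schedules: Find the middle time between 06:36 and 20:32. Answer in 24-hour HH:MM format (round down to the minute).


Start time: 06:36 = 396 minutes from midnight
End time: 20:32 = 1232 minutes from midnight
Sum: 396 + 1232 = 1628
Midpoint: 1628 / 2 = 814 minutes
Convert: 814 / 60 = 13 hours, 34 minutes
Result: 13:34

13:34


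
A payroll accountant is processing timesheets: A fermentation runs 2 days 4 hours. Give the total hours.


Days: 2
Extra hours: 4
Hours per day: 24
Days to hours: 2 x 24 = 48
Total: 48 + 4 = 52

52


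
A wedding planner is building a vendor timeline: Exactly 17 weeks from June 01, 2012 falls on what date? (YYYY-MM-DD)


Start: 2012-06-01
Weeks to add: 17
Convert to days: 17 x 7 = 119 days
Add 119 days to 2012-06-01
Result: 2012-09-28

2012-09-28


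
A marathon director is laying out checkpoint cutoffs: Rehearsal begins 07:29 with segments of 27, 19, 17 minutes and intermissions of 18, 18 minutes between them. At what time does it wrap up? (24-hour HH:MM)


Start: 07:29 = 449 min from midnight
  after task 1 (27 min): 07:56
  after break (18 min): 08:14
  after task 2 (19 min): 08:33
  after break (18 min): 08:51
  after task 3 (17 min): 09:08
Total elapsed: 99 minutes
End time: 09:08

09:08


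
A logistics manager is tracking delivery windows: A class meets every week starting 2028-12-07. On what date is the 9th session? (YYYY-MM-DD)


First occurrence: 2028-12-07 (occurrence 1)
Each occurrence is 7 days after the previous.
Occurrence 9 is 8 weeks after the first.
8 weeks = 56 days
2028-12-07 + 56 days = 2029-02-01

2029-02-01


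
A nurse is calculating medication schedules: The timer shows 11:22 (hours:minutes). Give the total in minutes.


Hours: 11
Minutes: 22
Convert hours to minutes: 11 x 60 = 660
Add remaining minutes: 660 + 22 = 682

682


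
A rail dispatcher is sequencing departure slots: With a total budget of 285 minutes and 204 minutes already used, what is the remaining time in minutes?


Total budget: 285 minutes
Time used: 204 minutes
Remaining: 285 - 204 = 81 minutes
Percent used: 71.6%
Percent remaining: 28.4%

81


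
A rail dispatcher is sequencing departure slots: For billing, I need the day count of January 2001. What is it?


Month: January
Year: 2001
January is a 31-day month
Total: 31 days

31


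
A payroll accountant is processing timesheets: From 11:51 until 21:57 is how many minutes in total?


Start time: 11:51 = 711 minutes from midnight
End time: 21:57 = 1317 minutes from midnight
Difference: 1317 - 711 = 606 minutes
That is 10 hours and 6 minutes

606


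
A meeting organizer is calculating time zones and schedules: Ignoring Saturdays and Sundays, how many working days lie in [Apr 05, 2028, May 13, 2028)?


Start: 2028-04-05 (Wednesday)
End (exclusive): 2028-05-13 (Saturday)
Total calendar days: 38
Full weeks: 38 // 7 = 5 -> 25 weekdays
Remaining 3 days starting on Wednesday:
  Wed(w), Thu(w), Fri(w) -> 3 weekdays
Total business days: 25 + 3 = 28

28


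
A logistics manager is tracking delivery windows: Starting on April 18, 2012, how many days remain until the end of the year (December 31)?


Start: April 18, 2012
End: December 31, 2012
Days left in April: 12
May: 31
June: 30
July: 31
August: 31
... plus remaining months
Sum of remaining months: 245
Total: 12 + 245 = 257

257


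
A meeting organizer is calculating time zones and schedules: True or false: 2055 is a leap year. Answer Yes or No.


Year: 2055
Divisible by 4? 2055 / 4 = 513.75 -> No
Not divisible by 4, so NOT a leap year

No


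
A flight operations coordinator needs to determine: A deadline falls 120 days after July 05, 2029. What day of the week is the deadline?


Start: 2029-07-05 (Thursday)
Step 1 - find target date: add 120 days
  2029-07-05 + 120 days = 2029-11-02
Step 2 - day of week:
  120 mod 7 = 1
  Thursday + 1 days -> Friday
Result: Friday (2029-11-02)

Friday


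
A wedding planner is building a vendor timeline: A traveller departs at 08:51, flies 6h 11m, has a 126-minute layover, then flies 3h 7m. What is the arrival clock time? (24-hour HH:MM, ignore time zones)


Depart: 08:51
Leg 1: +371 min -> 15:02
Layover: +126 min -> 17:08
Leg 2: +187 min -> 20:15
Total travel: 684 minutes = 11h 24m
Arrival: 20:15

20:15


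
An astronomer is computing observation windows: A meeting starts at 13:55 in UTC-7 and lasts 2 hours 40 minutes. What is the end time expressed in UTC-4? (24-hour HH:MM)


Start: 13:55 in UTC-7
Step 1 - add duration:
  minutes: 55 + 40 = 95 (carry 1h)
  hours: 13 + 2 + 1 = 16
  end in UTC-7: 16:35
Step 2 - convert UTC-7 -> UTC-4:
  offset difference: -4 - (-7) = 3 hours
  16 + (3) = 19 -> mod 24 = 19
Result: 19:35 in UTC-4

19:35


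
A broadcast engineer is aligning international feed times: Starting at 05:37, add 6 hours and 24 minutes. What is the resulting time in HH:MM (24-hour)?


Start time: 05:37
Adding: 6 hours 24 minutes
Minutes: 37 + 24 = 61
Minute overflow: 61 >= 60, so carry 1 hour, minutes = 1
Hours: 5 + 6 + 1 = 12
Result: 12:01

12:01


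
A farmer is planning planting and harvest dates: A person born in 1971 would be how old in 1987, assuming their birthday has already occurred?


Birth year: 1971
Current year: 1987
Age = current year - birth year
Age = 1987 - 1971 = 16

16


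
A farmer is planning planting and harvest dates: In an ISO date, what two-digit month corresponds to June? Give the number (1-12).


Calendar month order:
5. May
6. June <--
7. July
June is month number 6

6


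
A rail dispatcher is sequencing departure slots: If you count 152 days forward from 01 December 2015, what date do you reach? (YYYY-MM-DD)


Start: 2015-12-01
Adding 152 days
Days remaining in December: 30
After December: 122 days still to add
January 2016: 31 days, 91 remaining
February 2016: 29 days, 62 remaining
March 2016: 31 days, 31 remaining
April 2016: 30 days, 1 remaining
Result: 2016-05-01

2016-05-01


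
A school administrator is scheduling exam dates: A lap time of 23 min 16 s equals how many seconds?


Minutes: 23
Seconds: 16
Convert minutes to seconds: 23 x 60 = 1380
Add remaining seconds: 1380 + 16 = 1396

1396


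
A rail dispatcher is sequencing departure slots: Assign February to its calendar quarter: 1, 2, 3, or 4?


Month: February (month 2)
Q1: January-March (months 1-3)
Q2: April-June (months 4-6)
Q3: July-September (months 7-9)
Q4: October-December (months 10-12)
Month 2 falls in Q1

1


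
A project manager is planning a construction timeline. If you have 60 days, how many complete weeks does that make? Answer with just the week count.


Total days: 60
Days per week: 7
Division: 60 / 7 = 8 remainder 4
Complete weeks: 8
Remaining days: 4

8


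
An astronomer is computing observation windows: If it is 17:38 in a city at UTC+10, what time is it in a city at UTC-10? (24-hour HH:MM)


Local time: 17:38 at UTC+10 (offset 10h)
Target zone: UTC-10 (offset -10h)
Difference: -10 - (10) = -20 hours
Calculation: 17 + (-20) = -3
Wraparound: (-3) mod 24 = 21
Result: 21:38

21:38


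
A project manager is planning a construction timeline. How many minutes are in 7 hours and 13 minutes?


Hours: 7
Extra minutes: 13
Minutes per hour: 60
Hours to minutes: 7 x 60 = 420
Total: 420 + 13 = 433

433


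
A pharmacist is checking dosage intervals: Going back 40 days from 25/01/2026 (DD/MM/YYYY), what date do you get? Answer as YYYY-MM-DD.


Start: 2026-01-25
Subtracting 40 days
Days already passed in January: 25
After going back through January: 15 more days to subtract
December 2025 has 31 days, need 15
Result: 2025-12-16

2025-12-16


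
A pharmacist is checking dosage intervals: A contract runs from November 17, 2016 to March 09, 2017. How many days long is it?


Start date: 2016-11-17
End date: 2017-03-09
Nov 2016: +14 days
Dec 2016: +31 days
Jan 2017: +31 days
Feb 2017: +28 days
Mar 2017: +8 days
Total: 112 days

112


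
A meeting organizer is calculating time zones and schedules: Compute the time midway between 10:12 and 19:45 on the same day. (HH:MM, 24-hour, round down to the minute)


Start time: 10:12 = 612 minutes from midnight
End time: 19:45 = 1185 minutes from midnight
Sum: 612 + 1185 = 1797
Midpoint: 1797 / 2 = 898 minutes
Convert: 898 / 60 = 14 hours, 58 minutes
Result: 14:58

14:58


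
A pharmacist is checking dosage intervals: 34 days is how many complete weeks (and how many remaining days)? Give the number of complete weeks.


Total days: 34
Days per week: 7
Division: 34 / 7 = 4 remainder 6
Complete weeks: 4
Remaining days: 6

4


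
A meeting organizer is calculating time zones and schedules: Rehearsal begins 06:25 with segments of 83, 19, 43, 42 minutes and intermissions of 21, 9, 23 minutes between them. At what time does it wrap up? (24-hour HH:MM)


Start: 06:25 = 385 min from midnight
  after task 1 (83 min): 07:48
  after break (21 min): 08:09
  after task 2 (19 min): 08:28
  after break (9 min): 08:37
  after task 3 (43 min): 09:20
  after break (23 min): 09:43
  after task 4 (42 min): 10:25
Total elapsed: 240 minutes
End time: 10:25

10:25


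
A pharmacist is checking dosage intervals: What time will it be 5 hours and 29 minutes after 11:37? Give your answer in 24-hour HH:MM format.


Start time: 11:37
Adding: 5 hours 29 minutes
Minutes: 37 + 29 = 66
Minute overflow: 66 >= 60, so carry 1 hour, minutes = 6
Hours: 11 + 5 + 1 = 17
Result: 17:06

17:06


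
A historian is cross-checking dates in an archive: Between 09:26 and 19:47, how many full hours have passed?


Start: 09:26
End: 19:47
Hour difference: 19 - 9 = 10 hours
Minute difference: 47 - 26 = 21 minutes
Total minutes: 621
Complete hours: 621 / 60 = 10 (remainder 21)

10


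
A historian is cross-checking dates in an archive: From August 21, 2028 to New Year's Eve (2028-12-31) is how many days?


Start: August 21, 2028
End: December 31, 2028
Days left in August: 10
September: 30
October: 31
November: 30
December: 31
Sum of remaining months: 122
Total: 10 + 122 = 132

132


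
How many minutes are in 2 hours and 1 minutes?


Hours: 2
Extra minutes: 1
Minutes per hour: 60
Hours to minutes: 2 x 60 = 120
Total: 120 + 1 = 121

121


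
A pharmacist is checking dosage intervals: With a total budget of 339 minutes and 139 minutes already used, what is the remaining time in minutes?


Total budget: 339 minutes
Time used: 139 minutes
Remaining: 339 - 139 = 200 minutes
Percent used: 41.0%
Percent remaining: 59.0%

200


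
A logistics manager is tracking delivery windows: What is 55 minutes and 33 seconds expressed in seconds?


Minutes: 55
Extra seconds: 33
Seconds per minute: 60
Minutes to seconds: 55 x 60 = 3300
Total: 3300 + 33 = 3333

3333


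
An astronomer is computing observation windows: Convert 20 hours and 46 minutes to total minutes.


Hours: 20
Minutes: 46
Convert hours to minutes: 20 x 60 = 1200
Add remaining minutes: 1200 + 46 = 1246

1246


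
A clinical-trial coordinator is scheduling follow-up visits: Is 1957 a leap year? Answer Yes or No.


Year: 1957
Divisible by 4? 1957 / 4 = 489.25 -> No
Not divisible by 4, so NOT a leap year

No


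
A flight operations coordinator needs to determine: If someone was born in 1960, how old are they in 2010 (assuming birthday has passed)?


Birth year: 1960
Current year: 2010
Age = current year - birth year
Age = 2010 - 1960 = 50

50


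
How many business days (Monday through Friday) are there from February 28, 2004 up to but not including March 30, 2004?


Start: 2004-02-28 (Saturday)
End (exclusive): 2004-03-30 (Tuesday)
Total calendar days: 31
Full weeks: 31 // 7 = 4 -> 20 weekdays
Remaining 3 days starting on Saturday:
  Sat(-), Sun(-), Mon(w) -> 1 weekdays
Total business days: 20 + 1 = 21

21


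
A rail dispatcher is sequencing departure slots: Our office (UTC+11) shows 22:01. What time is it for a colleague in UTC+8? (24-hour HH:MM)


Local time: 22:01 at UTC+11 (offset 11h)
Target zone: UTC+8 (offset 8h)
Difference: 8 - (11) = -3 hours
Calculation: 22 + (-3) = 19
Result: 19:01

19:01


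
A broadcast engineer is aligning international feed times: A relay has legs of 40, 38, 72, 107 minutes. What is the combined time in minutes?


Durations: 40, 38, 72, 107
Running sum: 40
+ 38 = 78
+ 72 = 150
+ 107 = 257
Total duration: 257 minutes
That is 4 hours and 17 minutes

257


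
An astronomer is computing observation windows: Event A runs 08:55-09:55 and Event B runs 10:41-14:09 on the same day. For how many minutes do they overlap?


Interval A: [535, 595] minutes from midnight
Interval B: [641, 849] minutes from midnight
Overlap start = max(535, 641) = 641
Overlap end = min(595, 849) = 595
End <= start, so the intervals do not overlap: 0 minutes

0


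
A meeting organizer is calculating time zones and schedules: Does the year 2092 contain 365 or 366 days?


Year: 2092
Check leap year rules:
Divisible by 4? Yes
Divisible by 100? No
2092 is a leap year
Days: 366

366


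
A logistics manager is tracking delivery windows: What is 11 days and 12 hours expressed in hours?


Days: 11
Extra hours: 12
Hours per day: 24
Days to hours: 11 x 24 = 264
Total: 264 + 12 = 276

276


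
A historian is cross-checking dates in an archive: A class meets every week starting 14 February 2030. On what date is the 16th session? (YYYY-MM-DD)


First occurrence: 2030-02-14 (occurrence 1)
Each occurrence is 7 days after the previous.
Occurrence 16 is 15 weeks after the first.
15 weeks = 105 days
2030-02-14 + 105 days = 2030-05-30

2030-05-30


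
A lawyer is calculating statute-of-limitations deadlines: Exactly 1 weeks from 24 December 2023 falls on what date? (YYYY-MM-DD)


Start: 2023-12-24
Weeks to add: 1
Convert to days: 1 x 7 = 7 days
Add 7 days to 2023-12-24
Result: 2023-12-31

2023-12-31


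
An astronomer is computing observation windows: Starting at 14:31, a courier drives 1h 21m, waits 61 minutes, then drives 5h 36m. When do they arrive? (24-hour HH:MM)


Depart: 14:31
Leg 1: +81 min -> 15:52
Layover: +61 min -> 16:53
Leg 2: +336 min -> 22:29
Total travel: 478 minutes = 7h 58m
Arrival: 22:29

22:29


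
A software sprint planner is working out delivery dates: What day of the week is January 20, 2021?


Date: 2021-01-20
January 1, 2021 is a Friday
Day of year: 20
Offset from Jan 1: 19 days
19 mod 7 = 5
Result: Wednesday

Wednesday


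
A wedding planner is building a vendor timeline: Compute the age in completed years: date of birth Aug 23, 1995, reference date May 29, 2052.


Birth: 1995-08-23
Reference: 2052-05-29
Year difference: 2052 - 1995 = 57
Has birthday (08-23) occurred by 05-29? No
Birthday not yet reached this year -> subtract 1
Age in full years: 56

56


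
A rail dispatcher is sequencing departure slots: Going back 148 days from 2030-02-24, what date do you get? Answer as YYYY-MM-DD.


Start: 2030-02-24
Subtracting 148 days
Days already passed in February: 24
After going back through February: 124 more days to subtract
January 2030: 31 days, 93 remaining
December 2029: 31 days, 62 remaining
November 2029: 30 days, 32 remaining
October 2029: 31 days, 1 remaining
Result: 2029-09-29

2029-09-29


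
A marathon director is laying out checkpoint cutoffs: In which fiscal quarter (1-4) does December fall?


Month: December (month 12)
Q1: January-March (months 1-3)
Q2: April-June (months 4-6)
Q3: July-September (months 7-9)
Q4: October-December (months 10-12)
Month 12 falls in Q4

4


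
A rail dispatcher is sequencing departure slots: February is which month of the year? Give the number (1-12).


Calendar month order:
1. January
2. February <--
3. March
February is month number 2

2


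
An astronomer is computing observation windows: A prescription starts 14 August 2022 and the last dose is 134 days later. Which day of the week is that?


Start: 2022-08-14 (Sunday)
Step 1 - find target date: add 134 days
  2022-08-14 + 134 days = 2022-12-26
Step 2 - day of week:
  134 mod 7 = 1
  Sunday + 1 days -> Monday
Result: Monday (2022-12-26)

Monday


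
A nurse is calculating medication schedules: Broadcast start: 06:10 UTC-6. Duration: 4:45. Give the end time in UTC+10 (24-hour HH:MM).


Start: 06:10 in UTC-6
Step 1 - add duration:
  minutes: 10 + 45 = 55
  hours: 6 + 4 + 0 = 10
  end in UTC-6: 10:55
Step 2 - convert UTC-6 -> UTC+10:
  offset difference: 10 - (-6) = 16 hours
  10 + (16) = 26 -> mod 24 = 2
Result: 02:55 in UTC+10

02:55


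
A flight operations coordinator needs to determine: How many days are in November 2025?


Month: November
Year: 2025
November is a 30-day month
Total: 30 days

30


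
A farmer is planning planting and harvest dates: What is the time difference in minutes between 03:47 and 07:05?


Start time: 03:47 = 227 minutes from midnight
End time: 07:05 = 425 minutes from midnight
Difference: 425 - 227 = 198 minutes
That is 3 hours and 18 minutes

198


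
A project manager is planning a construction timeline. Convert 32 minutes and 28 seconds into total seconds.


Minutes: 32
Seconds: 28
Convert minutes to seconds: 32 x 60 = 1920
Add remaining seconds: 1920 + 28 = 1948

1948


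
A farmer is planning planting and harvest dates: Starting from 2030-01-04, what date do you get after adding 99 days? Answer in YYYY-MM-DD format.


Start: 2030-01-04
Adding 99 days
Days remaining in January: 27
After January: 72 days still to add
February 2030: 28 days, 44 remaining
March 2030: 31 days, 13 remaining
April 2030 has 30 days, need 13
Result: 2030-04-13

2030-04-13


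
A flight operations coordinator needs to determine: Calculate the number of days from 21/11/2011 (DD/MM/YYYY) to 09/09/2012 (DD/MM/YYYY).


Start date: 2011-11-21
End date: 2012-09-09
Nov 2011: +10 days
Dec 2011: +31 days
Jan 2012: +31 days
... (8 more months)
Total: 293 days

293


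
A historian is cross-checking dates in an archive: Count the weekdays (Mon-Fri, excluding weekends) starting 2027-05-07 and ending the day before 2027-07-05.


Start: 2027-05-07 (Friday)
End (exclusive): 2027-07-05 (Monday)
Total calendar days: 59
Full weeks: 59 // 7 = 8 -> 40 weekdays
Remaining 3 days starting on Friday:
  Fri(w), Sat(-), Sun(-) -> 1 weekdays
Total business days: 40 + 1 = 41

41


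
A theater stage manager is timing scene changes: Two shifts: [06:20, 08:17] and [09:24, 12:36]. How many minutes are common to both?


Interval A: [380, 497] minutes from midnight
Interval B: [564, 756] minutes from midnight
Overlap start = max(380, 564) = 564
Overlap end = min(497, 756) = 497
End <= start, so the intervals do not overlap: 0 minutes

0


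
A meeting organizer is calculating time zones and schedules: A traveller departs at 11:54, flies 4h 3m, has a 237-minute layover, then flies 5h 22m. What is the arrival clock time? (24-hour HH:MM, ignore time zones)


Depart: 11:54
Leg 1: +243 min -> 15:57
Layover: +237 min -> 19:54
Leg 2: +322 min -> 01:16
Total travel: 802 minutes = 13h 22m
Arrival: 01:16

01:16


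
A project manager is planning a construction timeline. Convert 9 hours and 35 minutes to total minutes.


Hours: 9
Minutes: 35
Convert hours to minutes: 9 x 60 = 540
Add remaining minutes: 540 + 35 = 575

575


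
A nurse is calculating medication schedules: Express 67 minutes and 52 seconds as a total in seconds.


Minutes: 67
Seconds: 52
Convert minutes to seconds: 67 x 60 = 4020
Add remaining seconds: 4020 + 52 = 4072

4072


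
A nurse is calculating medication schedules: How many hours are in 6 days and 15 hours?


Days: 6
Extra hours: 15
Hours per day: 24
Days to hours: 6 x 24 = 144
Total: 144 + 15 = 159

159


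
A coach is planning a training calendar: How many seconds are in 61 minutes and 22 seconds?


Minutes: 61
Extra seconds: 22
Seconds per minute: 60
Minutes to seconds: 61 x 60 = 3660
Total: 3660 + 22 = 3682

3682


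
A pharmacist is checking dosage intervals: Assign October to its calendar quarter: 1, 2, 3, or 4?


Month: October (month 10)
Q1: January-March (months 1-3)
Q2: April-June (months 4-6)
Q3: July-September (months 7-9)
Q4: October-December (months 10-12)
Month 10 falls in Q4

4


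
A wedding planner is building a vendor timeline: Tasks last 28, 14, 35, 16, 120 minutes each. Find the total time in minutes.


Durations: 28, 14, 35, 16, 120
Running sum: 28
+ 14 = 42
+ 35 = 77
+ 16 = 93
+ 120 = 213
Total duration: 213 minutes
That is 3 hours and 33 minutes

213


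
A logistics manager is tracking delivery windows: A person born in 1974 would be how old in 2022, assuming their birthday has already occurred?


Birth year: 1974
Current year: 2022
Age = current year - birth year
Age = 2022 - 1974 = 48

48


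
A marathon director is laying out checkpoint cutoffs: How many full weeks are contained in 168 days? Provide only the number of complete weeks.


Total days: 168
Days per week: 7
Division: 168 / 7 = 24 remainder 0
Complete weeks: 24
Remaining days: 0

24


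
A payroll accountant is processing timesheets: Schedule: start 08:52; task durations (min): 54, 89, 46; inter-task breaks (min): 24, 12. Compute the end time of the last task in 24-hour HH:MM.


Start: 08:52 = 532 min from midnight
  after task 1 (54 min): 09:46
  after break (24 min): 10:10
  after task 2 (89 min): 11:39
  after break (12 min): 11:51
  after task 3 (46 min): 12:37
Total elapsed: 225 minutes
End time: 12:37

12:37


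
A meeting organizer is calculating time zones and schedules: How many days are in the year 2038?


Year: 2038
Check leap year rules:
Divisible by 4? No
2038 is not a leap year
Days: 365

365


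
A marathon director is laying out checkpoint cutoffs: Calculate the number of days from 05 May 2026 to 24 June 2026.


Start date: 2026-05-05
End date: 2026-06-24
May 2026: +27 days
Jun 2026: +23 days
Total: 50 days

50


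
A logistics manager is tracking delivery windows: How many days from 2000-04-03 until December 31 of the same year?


Start: April 03, 2000
End: December 31, 2000
Days left in April: 27
May: 31
June: 30
July: 31
August: 31
... plus remaining months
Sum of remaining months: 245
Total: 27 + 245 = 272

272


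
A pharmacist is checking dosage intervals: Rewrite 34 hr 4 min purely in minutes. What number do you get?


Hours: 34
Extra minutes: 4
Minutes per hour: 60
Hours to minutes: 34 x 60 = 2040
Total: 2040 + 4 = 2044

2044


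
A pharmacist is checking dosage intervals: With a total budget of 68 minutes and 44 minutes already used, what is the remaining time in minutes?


Total budget: 68 minutes
Time used: 44 minutes
Remaining: 68 - 44 = 24 minutes
Percent used: 64.7%
Percent remaining: 35.3%

24


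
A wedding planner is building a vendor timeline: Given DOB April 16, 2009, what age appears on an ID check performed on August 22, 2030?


Birth: 2009-04-16
Reference: 2030-08-22
Year difference: 2030 - 2009 = 21
Has birthday (04-16) occurred by 08-22? Yes
Age in full years: 21

21


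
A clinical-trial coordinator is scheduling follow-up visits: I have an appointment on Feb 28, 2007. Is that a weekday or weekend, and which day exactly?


Date: 2007-02-28
January 1, 2007 is a Monday
Day of year: 59
Offset from Jan 1: 58 days
58 mod 7 = 2
Result: Wednesday

Wednesday


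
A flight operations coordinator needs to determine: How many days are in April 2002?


Month: April
Year: 2002
April is a 30-day month
Total: 30 days

30


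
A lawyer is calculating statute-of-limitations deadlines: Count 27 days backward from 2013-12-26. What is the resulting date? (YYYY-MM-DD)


Start: 2013-12-26
Subtracting 27 days
Days already passed in December: 26
After going back through December: 1 more days to subtract
November 2013 has 30 days, need 1
Result: 2013-11-29

2013-11-29


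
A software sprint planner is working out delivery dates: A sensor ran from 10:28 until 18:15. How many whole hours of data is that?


Start: 10:28
End: 18:15
Hour difference: 18 - 10 = 8 hours
Minute difference: 15 - 28 = -13 minutes
Total minutes: 467
Complete hours: 467 / 60 = 7 (remainder 47)

7


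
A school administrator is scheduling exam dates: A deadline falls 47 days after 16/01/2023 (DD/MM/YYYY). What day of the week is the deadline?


Start: 2023-01-16 (Monday)
Step 1 - find target date: add 47 days
  2023-01-16 + 47 days = 2023-03-04
Step 2 - day of week:
  47 mod 7 = 5
  Monday + 5 days -> Saturday
Result: Saturday (2023-03-04)

Saturday


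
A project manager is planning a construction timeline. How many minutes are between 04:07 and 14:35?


Start time: 04:07 = 247 minutes from midnight
End time: 14:35 = 875 minutes from midnight
Difference: 875 - 247 = 628 minutes
That is 10 hours and 28 minutes

628


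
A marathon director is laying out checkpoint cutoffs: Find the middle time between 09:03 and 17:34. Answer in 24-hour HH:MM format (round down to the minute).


Start time: 09:03 = 543 minutes from midnight
End time: 17:34 = 1054 minutes from midnight
Sum: 543 + 1054 = 1597
Midpoint: 1597 / 2 = 798 minutes
Convert: 798 / 60 = 13 hours, 18 minutes
Result: 13:18

13:18


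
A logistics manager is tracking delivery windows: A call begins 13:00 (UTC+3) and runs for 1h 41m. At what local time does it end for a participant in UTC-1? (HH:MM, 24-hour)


Start: 13:00 in UTC+3
Step 1 - add duration:
  minutes: 0 + 41 = 41
  hours: 13 + 1 + 0 = 14
  end in UTC+3: 14:41
Step 2 - convert UTC+3 -> UTC-1:
  offset difference: -1 - (3) = -4 hours
  14 + (-4) = 10 -> mod 24 = 10
Result: 10:41 in UTC-1

10:41


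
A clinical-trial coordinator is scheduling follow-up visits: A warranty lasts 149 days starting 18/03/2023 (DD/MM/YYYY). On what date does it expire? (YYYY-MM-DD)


Start: 2023-03-18
Adding 149 days
Days remaining in March: 13
After March: 136 days still to add
April 2023: 30 days, 106 remaining
May 2023: 31 days, 75 remaining
June 2023: 30 days, 45 remaining
July 2023: 31 days, 14 remaining
Result: 2023-08-14

2023-08-14


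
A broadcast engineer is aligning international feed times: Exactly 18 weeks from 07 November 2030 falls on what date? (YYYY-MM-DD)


Start: 2030-11-07
Weeks to add: 18
Convert to days: 18 x 7 = 126 days
Add 126 days to 2030-11-07
Result: 2031-03-13

2031-03-13


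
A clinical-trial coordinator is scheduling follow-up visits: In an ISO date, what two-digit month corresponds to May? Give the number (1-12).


Calendar month order:
4. April
5. May <--
6. June
May is month number 5

5


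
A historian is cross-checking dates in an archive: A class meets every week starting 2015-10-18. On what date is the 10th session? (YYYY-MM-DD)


First occurrence: 2015-10-18 (occurrence 1)
Each occurrence is 7 days after the previous.
Occurrence 10 is 9 weeks after the first.
9 weeks = 63 days
2015-10-18 + 63 days = 2015-12-20

2015-12-20


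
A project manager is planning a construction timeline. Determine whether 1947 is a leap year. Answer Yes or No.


Year: 1947
Divisible by 4? 1947 / 4 = 486.75 -> No
Not divisible by 4, so NOT a leap year

No


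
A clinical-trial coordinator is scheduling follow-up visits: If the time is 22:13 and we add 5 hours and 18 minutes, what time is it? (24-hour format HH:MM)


Start time: 22:13
Adding: 5 hours 18 minutes
Minutes: 13 + 18 = 31
Hours: 22 + 5 + 0 = 27
Hour wraparound: 27 mod 24 = 3
Result: 03:31

03:31


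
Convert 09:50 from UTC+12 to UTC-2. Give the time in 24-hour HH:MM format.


Local time: 09:50 at UTC+12 (offset 12h)
Target zone: UTC-2 (offset -2h)
Difference: -2 - (12) = -14 hours
Calculation: 9 + (-14) = -5
Wraparound: (-5) mod 24 = 19
Result: 19:50

19:50


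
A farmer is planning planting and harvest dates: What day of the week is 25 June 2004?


Date: 2004-06-25
January 1, 2004 is a Thursday
Day of year: 177
Offset from Jan 1: 176 days
176 mod 7 = 1
Result: Friday

Friday


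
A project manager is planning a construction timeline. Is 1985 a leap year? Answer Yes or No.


Year: 1985
Divisible by 4? 1985 / 4 = 496.25 -> No
Not divisible by 4, so NOT a leap year

No


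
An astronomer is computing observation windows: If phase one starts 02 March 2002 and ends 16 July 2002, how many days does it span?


Start date: 2002-03-02
End date: 2002-07-16
Mar 2002: +30 days
Apr 2002: +30 days
May 2002: +31 days
Jun 2002: +30 days
Jul 2002: +15 days
Total: 136 days

136


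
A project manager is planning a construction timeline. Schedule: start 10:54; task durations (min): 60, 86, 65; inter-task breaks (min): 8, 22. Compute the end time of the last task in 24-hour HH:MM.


Start: 10:54 = 654 min from midnight
  after task 1 (60 min): 11:54
  after break (8 min): 12:02
  after task 2 (86 min): 13:28
  after break (22 min): 13:50
  after task 3 (65 min): 14:55
Total elapsed: 241 minutes
End time: 14:55

14:55


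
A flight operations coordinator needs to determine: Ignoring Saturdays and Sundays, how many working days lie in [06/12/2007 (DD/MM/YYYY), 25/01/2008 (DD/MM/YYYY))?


Start: 2007-12-06 (Thursday)
End (exclusive): 2008-01-25 (Friday)
Total calendar days: 50
Full weeks: 50 // 7 = 7 -> 35 weekdays
Remaining 1 days starting on Thursday:
  Thu(w) -> 1 weekdays
Total business days: 35 + 1 = 36

36


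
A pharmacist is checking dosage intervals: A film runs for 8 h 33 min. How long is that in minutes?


Hours: 8
Minutes: 33
Convert hours to minutes: 8 x 60 = 480
Add remaining minutes: 480 + 33 = 513

513


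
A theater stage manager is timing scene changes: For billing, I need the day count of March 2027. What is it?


Month: March
Year: 2027
March is a 31-day month
Total: 31 days

31


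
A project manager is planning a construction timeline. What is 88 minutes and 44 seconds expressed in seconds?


Minutes: 88
Extra seconds: 44
Seconds per minute: 60
Minutes to seconds: 88 x 60 = 5280
Total: 5280 + 44 = 5324

5324


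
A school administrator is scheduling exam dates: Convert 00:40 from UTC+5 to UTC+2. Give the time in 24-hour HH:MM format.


Local time: 00:40 at UTC+5 (offset 5h)
Target zone: UTC+2 (offset 2h)
Difference: 2 - (5) = -3 hours
Calculation: 0 + (-3) = -3
Wraparound: (-3) mod 24 = 21
Result: 21:40

21:40


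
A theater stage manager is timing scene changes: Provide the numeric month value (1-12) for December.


Calendar month order:
11. November
12. December <--
December is month number 12

12


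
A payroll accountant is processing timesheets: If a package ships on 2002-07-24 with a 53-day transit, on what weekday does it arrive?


Start: 2002-07-24 (Wednesday)
Step 1 - find target date: add 53 days
  2002-07-24 + 53 days = 2002-09-15
Step 2 - day of week:
  53 mod 7 = 4
  Wednesday + 4 days -> Sunday
Result: Sunday (2002-09-15)

Sunday


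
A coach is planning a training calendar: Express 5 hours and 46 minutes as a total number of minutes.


Hours: 5
Extra minutes: 46
Minutes per hour: 60
Hours to minutes: 5 x 60 = 300
Total: 300 + 46 = 346

346


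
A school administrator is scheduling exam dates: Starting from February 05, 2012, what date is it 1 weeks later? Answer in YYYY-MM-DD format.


Start: 2012-02-05
Weeks to add: 1
Convert to days: 1 x 7 = 7 days
Add 7 days to 2012-02-05
Result: 2012-02-12

2012-02-12


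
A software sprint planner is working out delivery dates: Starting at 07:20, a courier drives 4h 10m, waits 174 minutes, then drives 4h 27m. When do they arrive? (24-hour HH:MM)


Depart: 07:20
Leg 1: +250 min -> 11:30
Layover: +174 min -> 14:24
Leg 2: +267 min -> 18:51
Total travel: 691 minutes = 11h 31m
Arrival: 18:51

18:51


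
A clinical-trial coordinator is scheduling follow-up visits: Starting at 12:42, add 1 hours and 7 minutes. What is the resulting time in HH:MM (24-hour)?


Start time: 12:42
Adding: 1 hours 7 minutes
Minutes: 42 + 7 = 49
Hours: 12 + 1 + 0 = 13
Result: 13:49

13:49


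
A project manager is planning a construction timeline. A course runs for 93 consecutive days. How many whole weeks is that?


Total days: 93
Days per week: 7
Division: 93 / 7 = 13 remainder 2
Complete weeks: 13
Remaining days: 2

13


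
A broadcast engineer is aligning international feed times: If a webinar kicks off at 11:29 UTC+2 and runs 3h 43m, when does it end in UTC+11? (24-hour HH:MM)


Start: 11:29 in UTC+2
Step 1 - add duration:
  minutes: 29 + 43 = 72 (carry 1h)
  hours: 11 + 3 + 1 = 15
  end in UTC+2: 15:12
Step 2 - convert UTC+2 -> UTC+11:
  offset difference: 11 - (2) = 9 hours
  15 + (9) = 24 -> mod 24 = 0
Result: 00:12 in UTC+11

00:12


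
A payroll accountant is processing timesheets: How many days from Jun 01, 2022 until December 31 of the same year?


Start: June 01, 2022
End: December 31, 2022
Days left in June: 29
July: 31
August: 31
September: 30
October: 31
... plus remaining months
Sum of remaining months: 184
Total: 29 + 184 = 213

213


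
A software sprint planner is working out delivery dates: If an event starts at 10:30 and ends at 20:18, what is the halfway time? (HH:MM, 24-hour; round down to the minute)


Start time: 10:30 = 630 minutes from midnight
End time: 20:18 = 1218 minutes from midnight
Sum: 630 + 1218 = 1848
Midpoint: 1848 / 2 = 924 minutes
Convert: 924 / 60 = 15 hours, 24 minutes
Result: 15:24

15:24


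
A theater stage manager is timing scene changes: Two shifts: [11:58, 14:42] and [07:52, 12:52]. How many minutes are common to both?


Interval A: [718, 882] minutes from midnight
Interval B: [472, 772] minutes from midnight
Overlap start = max(718, 472) = 718
Overlap end = min(882, 772) = 772
Overlap = 772 - 718 = 54 minutes

54


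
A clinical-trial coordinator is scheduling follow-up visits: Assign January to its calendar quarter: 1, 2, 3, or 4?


Month: January (month 1)
Q1: January-March (months 1-3)
Q2: April-June (months 4-6)
Q3: July-September (months 7-9)
Q4: October-December (months 10-12)
Month 1 falls in Q1

1


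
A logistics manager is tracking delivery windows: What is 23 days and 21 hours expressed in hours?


Days: 23
Extra hours: 21
Hours per day: 24
Days to hours: 23 x 24 = 552
Total: 552 + 21 = 573

573


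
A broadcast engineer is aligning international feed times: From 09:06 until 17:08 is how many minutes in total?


Start time: 09:06 = 546 minutes from midnight
End time: 17:08 = 1028 minutes from midnight
Difference: 1028 - 546 = 482 minutes
That is 8 hours and 2 minutes

482


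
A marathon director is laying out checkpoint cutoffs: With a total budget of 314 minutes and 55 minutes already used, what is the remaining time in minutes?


Total budget: 314 minutes
Time used: 55 minutes
Remaining: 314 - 55 = 259 minutes
Percent used: 17.5%
Percent remaining: 82.5%

259


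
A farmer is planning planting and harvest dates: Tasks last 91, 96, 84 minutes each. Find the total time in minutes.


Durations: 91, 96, 84
Running sum: 91
+ 96 = 187
+ 84 = 271
Total duration: 271 minutes
That is 4 hours and 31 minutes

271


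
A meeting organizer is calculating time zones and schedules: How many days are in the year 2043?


Year: 2043
Check leap year rules:
Divisible by 4? No
2043 is not a leap year
Days: 365

365


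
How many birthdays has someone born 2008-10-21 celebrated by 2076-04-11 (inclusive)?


Birth: 2008-10-21
Reference: 2076-04-11
Year difference: 2076 - 2008 = 68
Has birthday (10-21) occurred by 04-11? No
Birthday not yet reached this year -> subtract 1
Age in full years: 67

67


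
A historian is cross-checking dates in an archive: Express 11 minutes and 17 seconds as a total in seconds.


Minutes: 11
Seconds: 17
Convert minutes to seconds: 11 x 60 = 660
Add remaining seconds: 660 + 17 = 677

677


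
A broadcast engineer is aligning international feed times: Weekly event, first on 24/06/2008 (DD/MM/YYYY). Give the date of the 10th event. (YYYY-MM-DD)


First occurrence: 2008-06-24 (occurrence 1)
Each occurrence is 7 days after the previous.
Occurrence 10 is 9 weeks after the first.
9 weeks = 63 days
2008-06-24 + 63 days = 2008-08-26

2008-08-26


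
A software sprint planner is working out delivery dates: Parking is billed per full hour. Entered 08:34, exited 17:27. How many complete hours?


Start: 08:34
End: 17:27
Hour difference: 17 - 8 = 9 hours
Minute difference: 27 - 34 = -7 minutes
Total minutes: 533
Complete hours: 533 / 60 = 8 (remainder 53)

8


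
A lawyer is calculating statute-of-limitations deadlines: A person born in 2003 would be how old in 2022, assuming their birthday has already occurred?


Birth year: 2003
Current year: 2022
Age = current year - birth year
Age = 2022 - 2003 = 19

19


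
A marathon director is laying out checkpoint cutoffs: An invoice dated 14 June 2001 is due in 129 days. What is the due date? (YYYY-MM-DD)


Start: 2001-06-14
Adding 129 days
Days remaining in June: 16
After June: 113 days still to add
July 2001: 31 days, 82 remaining
August 2001: 31 days, 51 remaining
September 2001: 30 days, 21 remaining
October 2001 has 31 days, need 21
Result: 2001-10-21

2001-10-21


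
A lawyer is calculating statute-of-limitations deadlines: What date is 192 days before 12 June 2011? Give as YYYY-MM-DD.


Start: 2011-06-12
Subtracting 192 days
Days already passed in June: 12
After going back through June: 180 more days to subtract
May 2011: 31 days, 149 remaining
April 2011: 30 days, 119 remaining
March 2011: 31 days, 88 remaining
February 2011: 28 days, 60 remaining
Result: 2010-12-02

2010-12-02


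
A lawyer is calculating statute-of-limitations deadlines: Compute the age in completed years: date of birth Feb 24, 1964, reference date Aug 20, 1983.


Birth: 1964-02-24
Reference: 1983-08-20
Year difference: 1983 - 1964 = 19
Has birthday (02-24) occurred by 08-20? Yes
Age in full years: 19

19


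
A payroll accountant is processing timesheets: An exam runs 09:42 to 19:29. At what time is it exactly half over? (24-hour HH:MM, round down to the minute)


Start time: 09:42 = 582 minutes from midnight
End time: 19:29 = 1169 minutes from midnight
Sum: 582 + 1169 = 1751
Midpoint: 1751 / 2 = 875 minutes
Convert: 875 / 60 = 14 hours, 35 minutes
Result: 14:35

14:35
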